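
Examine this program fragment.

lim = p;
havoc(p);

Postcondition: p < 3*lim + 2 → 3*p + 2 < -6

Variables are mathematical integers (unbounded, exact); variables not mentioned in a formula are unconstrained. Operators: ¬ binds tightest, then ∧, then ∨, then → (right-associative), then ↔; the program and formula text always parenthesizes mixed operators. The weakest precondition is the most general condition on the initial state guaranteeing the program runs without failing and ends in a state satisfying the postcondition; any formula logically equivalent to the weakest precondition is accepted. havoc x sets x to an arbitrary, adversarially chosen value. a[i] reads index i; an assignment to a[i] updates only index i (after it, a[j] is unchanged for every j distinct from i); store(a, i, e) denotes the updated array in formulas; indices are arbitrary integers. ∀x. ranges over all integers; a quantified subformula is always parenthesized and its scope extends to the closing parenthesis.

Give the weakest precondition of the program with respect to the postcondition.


Working backward. After the program, the postcondition p < 3*lim + 2 → 3*p + 2 < -6 must hold; in canonical form it is p < 3*lim + 2 → 3*p < -8.
Before havoc p: ∀p_1. (p_1 < 3*lim + 2 → 3*p_1 < -8)
Before lim := p: ∀p_1. (p_1 < 3*p + 2 → 3*p_1 < -8)
Answer: WP = ∀p_1. (p_1 < 3*p + 2 → 3*p_1 < -8)


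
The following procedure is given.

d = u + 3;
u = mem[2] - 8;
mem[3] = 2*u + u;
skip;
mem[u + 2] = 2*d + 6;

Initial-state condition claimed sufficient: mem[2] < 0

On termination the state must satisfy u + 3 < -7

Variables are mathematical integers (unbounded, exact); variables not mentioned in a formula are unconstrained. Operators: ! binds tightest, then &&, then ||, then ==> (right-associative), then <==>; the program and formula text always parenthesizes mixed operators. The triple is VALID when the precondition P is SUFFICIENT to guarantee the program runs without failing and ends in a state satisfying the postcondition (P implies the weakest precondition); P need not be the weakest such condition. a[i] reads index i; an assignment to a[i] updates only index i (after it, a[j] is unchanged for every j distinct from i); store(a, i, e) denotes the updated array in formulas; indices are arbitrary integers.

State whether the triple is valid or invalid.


Working backward. After the program, the postcondition u + 3 < -7 must hold; in canonical form it is u < -10.
Before mem[u + 2] := 2*d + 6: u < -10
Before skip: u < -10
Before mem[3] := 2*u + u: u < -10
Before u := mem[2] - 8: mem[2] < -2
Before d := u + 3: mem[2] < -2
The weakest precondition is mem[2] < -2.
Check whether mem[2] < 0 implies it.
Countermodel: at the initial state mem = {[2] = -1, elsewhere -1}, the precondition holds but the weakest precondition fails.
Answer: invalid


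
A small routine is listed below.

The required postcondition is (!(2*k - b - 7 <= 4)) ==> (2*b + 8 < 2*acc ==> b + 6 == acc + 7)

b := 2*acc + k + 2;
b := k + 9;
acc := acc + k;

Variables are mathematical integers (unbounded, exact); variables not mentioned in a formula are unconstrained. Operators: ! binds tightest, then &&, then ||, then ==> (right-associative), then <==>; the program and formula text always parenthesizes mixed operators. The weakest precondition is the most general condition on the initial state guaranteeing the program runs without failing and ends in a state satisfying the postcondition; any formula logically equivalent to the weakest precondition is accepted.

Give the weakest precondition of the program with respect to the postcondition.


Working backward. After the program, the postcondition (!(2*k - b - 7 <= 4)) ==> (2*b + 8 < 2*acc ==> b + 6 == acc + 7) must hold; in canonical form it is (!(2*k <= b + 11)) ==> (2*b < 2*acc - 8 ==> b == acc + 1).
Before acc := acc + k: (!(2*k <= b + 11)) ==> (2*b < 2*acc + 2*k - 8 ==> b == acc + k + 1)
Before b := k + 9: (!(k <= 20)) ==> (2*acc > 26 ==> acc == 8)
Before b := 2*acc + k + 2: (!(k <= 20)) ==> (2*acc > 26 ==> acc == 8)
Answer: WP = (!(k <= 20)) ==> (2*acc > 26 ==> acc == 8)


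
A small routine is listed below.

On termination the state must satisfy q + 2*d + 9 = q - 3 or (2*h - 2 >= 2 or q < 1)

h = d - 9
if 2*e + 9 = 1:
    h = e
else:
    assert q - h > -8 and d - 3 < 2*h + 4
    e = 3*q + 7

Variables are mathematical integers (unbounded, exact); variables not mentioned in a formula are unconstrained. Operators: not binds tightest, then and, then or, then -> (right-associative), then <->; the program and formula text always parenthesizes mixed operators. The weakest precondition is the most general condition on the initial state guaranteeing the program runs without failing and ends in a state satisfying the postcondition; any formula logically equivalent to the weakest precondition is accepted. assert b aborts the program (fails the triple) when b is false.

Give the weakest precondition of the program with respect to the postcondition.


Working backward. After the program, the postcondition q + 2*d + 9 = q - 3 or (2*h - 2 >= 2 or q < 1) must hold; in canonical form it is 2*d = -12 or 2*h >= 4 or q < 1.
Then branch requires 2*d = -12 or 2*e >= 4 or q < 1; else branch requires q > h - 8 and d < 2*h + 7 and (2*d = -12 or 2*h >= 4 or q < 1).
Before the if: (2*e = -8 -> (2*d = -12 or 2*e >= 4 or q < 1)) and ((not (2*e = -8)) -> (q > h - 8 and d < 2*h + 7 and (2*d = -12 or 2*h >= 4 or q < 1)))
Before h := d - 9: (2*e = -8 -> (2*d = -12 or 2*e >= 4 or q < 1)) and ((not (2*e = -8)) -> (q > d - 17 and d > 11 and (2*d = -12 or 2*d >= 22 or q < 1)))
Answer: WP = (2*e = -8 -> (2*d = -12 or 2*e >= 4 or q < 1)) and ((not (2*e = -8)) -> (q > d - 17 and d > 11 and (2*d = -12 or 2*d >= 22 or q < 1)))


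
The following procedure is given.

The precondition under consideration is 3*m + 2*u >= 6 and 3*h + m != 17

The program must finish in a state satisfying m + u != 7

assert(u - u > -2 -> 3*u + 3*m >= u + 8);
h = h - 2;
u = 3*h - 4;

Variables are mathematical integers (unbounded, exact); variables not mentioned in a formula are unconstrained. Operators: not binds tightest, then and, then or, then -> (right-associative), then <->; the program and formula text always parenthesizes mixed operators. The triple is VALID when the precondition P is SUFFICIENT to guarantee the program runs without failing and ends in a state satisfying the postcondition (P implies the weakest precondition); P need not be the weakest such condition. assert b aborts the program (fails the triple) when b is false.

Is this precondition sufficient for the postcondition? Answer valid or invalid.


Working backward. After the program, m + u != 7 must hold.
Before u := 3*h - 4: 3*h + m != 11
Before h := h - 2: 3*h + m != 17
Before assert u - u > -2 -> 3*u + 3*m >= u + 8: 3*m + 2*u >= 8 and 3*h + m != 17
The weakest precondition is 3*m + 2*u >= 8 and 3*h + m != 17.
Check whether 3*m + 2*u >= 6 and 3*h + m != 17 implies it.
Countermodel: at the initial state h = 6, m = 0, u = 3, the precondition holds but the weakest precondition fails.
Answer: invalid


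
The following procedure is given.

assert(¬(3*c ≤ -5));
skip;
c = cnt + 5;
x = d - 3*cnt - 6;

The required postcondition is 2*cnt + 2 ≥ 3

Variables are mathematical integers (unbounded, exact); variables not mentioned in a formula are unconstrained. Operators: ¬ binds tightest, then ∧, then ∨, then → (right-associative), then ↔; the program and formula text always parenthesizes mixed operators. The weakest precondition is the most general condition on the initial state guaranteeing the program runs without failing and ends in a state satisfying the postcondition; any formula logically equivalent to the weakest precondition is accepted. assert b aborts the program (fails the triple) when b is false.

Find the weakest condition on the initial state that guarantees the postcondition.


Working backward. After the program, the postcondition 2*cnt + 2 ≥ 3 must hold; in canonical form it is 2*cnt ≥ 1.
Before x := d - 3*cnt - 6: 2*cnt ≥ 1
Before c := cnt + 5: 2*cnt ≥ 1
Before skip: 2*cnt ≥ 1
Before assert ¬(3*c ≤ -5): (¬(3*c ≤ -5)) ∧ 2*cnt ≥ 1
Answer: WP = (¬(3*c ≤ -5)) ∧ 2*cnt ≥ 1


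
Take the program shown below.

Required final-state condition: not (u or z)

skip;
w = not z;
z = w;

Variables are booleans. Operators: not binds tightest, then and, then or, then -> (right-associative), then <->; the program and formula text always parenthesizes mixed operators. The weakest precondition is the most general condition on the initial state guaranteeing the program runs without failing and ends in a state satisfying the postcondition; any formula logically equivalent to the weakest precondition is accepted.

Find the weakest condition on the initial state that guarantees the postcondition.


Working backward. After the program, not (u or z) must hold.
Before z := w: not (u or w)
Before w := not z: not (u or (not z))
Before skip: not (u or (not z))
Answer: WP = not (u or (not z))


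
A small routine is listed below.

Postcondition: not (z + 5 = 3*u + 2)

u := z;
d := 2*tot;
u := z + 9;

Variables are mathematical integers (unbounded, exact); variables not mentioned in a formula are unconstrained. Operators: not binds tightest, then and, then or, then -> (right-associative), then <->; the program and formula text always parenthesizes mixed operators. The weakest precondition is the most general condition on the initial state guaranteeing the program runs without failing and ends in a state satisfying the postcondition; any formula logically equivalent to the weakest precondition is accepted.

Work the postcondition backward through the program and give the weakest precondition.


Working backward. After the program, the postcondition not (z + 5 = 3*u + 2) must hold; in canonical form it is not (z = 3*u - 3).
Before u := z + 9: not (2*z = -24)
Before d := 2*tot: not (2*z = -24)
Before u := z: not (2*z = -24)
Answer: WP = not (2*z = -24)


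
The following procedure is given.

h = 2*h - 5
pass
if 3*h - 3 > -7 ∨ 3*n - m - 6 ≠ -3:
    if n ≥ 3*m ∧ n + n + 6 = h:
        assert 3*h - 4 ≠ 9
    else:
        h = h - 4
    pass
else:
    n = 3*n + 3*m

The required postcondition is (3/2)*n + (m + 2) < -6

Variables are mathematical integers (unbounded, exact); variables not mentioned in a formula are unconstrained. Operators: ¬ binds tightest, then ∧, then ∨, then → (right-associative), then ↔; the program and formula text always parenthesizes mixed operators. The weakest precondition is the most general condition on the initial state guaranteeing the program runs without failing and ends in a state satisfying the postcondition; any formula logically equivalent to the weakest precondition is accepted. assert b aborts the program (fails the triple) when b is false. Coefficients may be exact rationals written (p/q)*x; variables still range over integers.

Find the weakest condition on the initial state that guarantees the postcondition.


Working backward. After the program, the postcondition (3/2)*n + (m + 2) < -6 must hold; in canonical form it is m + (3/2)*n < -8.
Then branch requires ((n ≥ 3*m ∧ 2*n = h - 6) → (3*h ≠ 13 ∧ m + (3/2)*n < -8)) ∧ ((¬(n ≥ 3*m ∧ 2*n = h - 6)) → m + (3/2)*n < -8); else branch requires (11/2)*m + (9/2)*n < -8.
Before the if: ((3*h > -4 ∨ 3*n ≠ m + 3) → (((n ≥ 3*m ∧ 2*n = h - 6) → (3*h ≠ 13 ∧ m + (3/2)*n < -8)) ∧ ((¬(n ≥ 3*m ∧ 2*n = h - 6)) → m + (3/2)*n < -8))) ∧ ((¬(3*h > -4 ∨ 3*n ≠ m + 3)) → (11/2)*m + (9/2)*n < -8)
Before skip: ((3*h > -4 ∨ 3*n ≠ m + 3) → (((n ≥ 3*m ∧ 2*n = h - 6) → (3*h ≠ 13 ∧ m + (3/2)*n < -8)) ∧ ((¬(n ≥ 3*m ∧ 2*n = h - 6)) → m + (3/2)*n < -8))) ∧ ((¬(3*h > -4 ∨ 3*n ≠ m + 3)) → (11/2)*m + (9/2)*n < -8)
Before h := 2*h - 5: ((6*h > 11 ∨ 3*n ≠ m + 3) → (((n ≥ 3*m ∧ 2*n = 2*h - 11) → (6*h ≠ 28 ∧ m + (3/2)*n < -8)) ∧ ((¬(n ≥ 3*m ∧ 2*n = 2*h - 11)) → m + (3/2)*n < -8))) ∧ ((¬(6*h > 11 ∨ 3*n ≠ m + 3)) → (11/2)*m + (9/2)*n < -8)
Answer: WP = ((6*h > 11 ∨ 3*n ≠ m + 3) → (((n ≥ 3*m ∧ 2*n = 2*h - 11) → (6*h ≠ 28 ∧ m + (3/2)*n < -8)) ∧ ((¬(n ≥ 3*m ∧ 2*n = 2*h - 11)) → m + (3/2)*n < -8))) ∧ ((¬(6*h > 11 ∨ 3*n ≠ m + 3)) → (11/2)*m + (9/2)*n < -8)


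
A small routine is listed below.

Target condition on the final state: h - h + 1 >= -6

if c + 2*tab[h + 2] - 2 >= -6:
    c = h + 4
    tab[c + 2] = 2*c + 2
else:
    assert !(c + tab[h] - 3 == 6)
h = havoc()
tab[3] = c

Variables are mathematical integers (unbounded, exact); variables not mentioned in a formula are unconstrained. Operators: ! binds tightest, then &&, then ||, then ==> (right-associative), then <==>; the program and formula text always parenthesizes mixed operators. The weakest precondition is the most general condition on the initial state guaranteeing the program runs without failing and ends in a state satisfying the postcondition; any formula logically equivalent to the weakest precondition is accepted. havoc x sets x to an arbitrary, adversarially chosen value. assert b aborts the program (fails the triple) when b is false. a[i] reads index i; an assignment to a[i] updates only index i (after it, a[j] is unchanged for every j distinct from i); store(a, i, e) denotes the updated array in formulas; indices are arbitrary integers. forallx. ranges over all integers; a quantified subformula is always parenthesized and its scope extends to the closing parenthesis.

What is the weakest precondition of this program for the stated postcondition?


Working backward. After the program, the postcondition h - h + 1 >= -6 must hold; in canonical form it is true.
Before tab[3] := c: true
Before havoc h: true
Then branch requires true; else branch requires !(tab[h] + c == 9).
Before the if: (!(2*tab[h + 2] + c >= -4)) ==> (!(tab[h] + c == 9))
Answer: WP = (!(2*tab[h + 2] + c >= -4)) ==> (!(tab[h] + c == 9))


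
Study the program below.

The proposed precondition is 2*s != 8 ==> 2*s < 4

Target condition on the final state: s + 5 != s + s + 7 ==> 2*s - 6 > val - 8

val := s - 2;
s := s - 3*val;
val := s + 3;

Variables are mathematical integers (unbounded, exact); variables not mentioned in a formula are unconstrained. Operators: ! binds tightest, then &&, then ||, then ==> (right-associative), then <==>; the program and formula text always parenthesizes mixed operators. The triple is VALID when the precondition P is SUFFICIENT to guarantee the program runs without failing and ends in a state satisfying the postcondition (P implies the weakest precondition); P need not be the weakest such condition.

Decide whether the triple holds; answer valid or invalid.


Working backward. After the program, the postcondition s + 5 != s + s + 7 ==> 2*s - 6 > val - 8 must hold; in canonical form it is s != -2 ==> 2*s > val - 2.
Before val := s + 3: s != -2 ==> s > 1
Before s := s - 3*val: s != 3*val - 2 ==> s > 3*val + 1
Before val := s - 2: 2*s != 8 ==> 2*s < 5
The weakest precondition is 2*s != 8 ==> 2*s < 5.
Check whether 2*s != 8 ==> 2*s < 4 implies it.
Every state satisfying the precondition satisfies the weakest precondition: the implication holds.
Answer: valid


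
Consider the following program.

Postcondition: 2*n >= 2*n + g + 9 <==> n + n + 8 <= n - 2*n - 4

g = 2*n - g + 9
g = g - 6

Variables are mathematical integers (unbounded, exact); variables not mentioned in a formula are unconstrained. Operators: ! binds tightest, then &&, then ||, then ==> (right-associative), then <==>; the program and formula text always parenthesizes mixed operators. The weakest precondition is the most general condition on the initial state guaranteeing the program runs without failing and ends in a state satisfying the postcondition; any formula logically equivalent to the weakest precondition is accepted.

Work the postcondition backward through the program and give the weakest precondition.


Working backward. After the program, the postcondition 2*n >= 2*n + g + 9 <==> n + n + 8 <= n - 2*n - 4 must hold; in canonical form it is g <= -9 <==> 3*n <= -12.
Before g := g - 6: g <= -3 <==> 3*n <= -12
Before g := 2*n - g + 9: 2*n <= g - 12 <==> 3*n <= -12
Answer: WP = 2*n <= g - 12 <==> 3*n <= -12


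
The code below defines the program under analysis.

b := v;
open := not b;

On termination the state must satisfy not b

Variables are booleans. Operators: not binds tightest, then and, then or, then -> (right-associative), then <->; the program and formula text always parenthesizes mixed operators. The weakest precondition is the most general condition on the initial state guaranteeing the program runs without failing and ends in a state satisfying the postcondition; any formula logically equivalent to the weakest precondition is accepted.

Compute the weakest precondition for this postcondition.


Working backward. After the program, not b must hold.
Before open := not b: not b
Before b := v: not v
Answer: WP = not v


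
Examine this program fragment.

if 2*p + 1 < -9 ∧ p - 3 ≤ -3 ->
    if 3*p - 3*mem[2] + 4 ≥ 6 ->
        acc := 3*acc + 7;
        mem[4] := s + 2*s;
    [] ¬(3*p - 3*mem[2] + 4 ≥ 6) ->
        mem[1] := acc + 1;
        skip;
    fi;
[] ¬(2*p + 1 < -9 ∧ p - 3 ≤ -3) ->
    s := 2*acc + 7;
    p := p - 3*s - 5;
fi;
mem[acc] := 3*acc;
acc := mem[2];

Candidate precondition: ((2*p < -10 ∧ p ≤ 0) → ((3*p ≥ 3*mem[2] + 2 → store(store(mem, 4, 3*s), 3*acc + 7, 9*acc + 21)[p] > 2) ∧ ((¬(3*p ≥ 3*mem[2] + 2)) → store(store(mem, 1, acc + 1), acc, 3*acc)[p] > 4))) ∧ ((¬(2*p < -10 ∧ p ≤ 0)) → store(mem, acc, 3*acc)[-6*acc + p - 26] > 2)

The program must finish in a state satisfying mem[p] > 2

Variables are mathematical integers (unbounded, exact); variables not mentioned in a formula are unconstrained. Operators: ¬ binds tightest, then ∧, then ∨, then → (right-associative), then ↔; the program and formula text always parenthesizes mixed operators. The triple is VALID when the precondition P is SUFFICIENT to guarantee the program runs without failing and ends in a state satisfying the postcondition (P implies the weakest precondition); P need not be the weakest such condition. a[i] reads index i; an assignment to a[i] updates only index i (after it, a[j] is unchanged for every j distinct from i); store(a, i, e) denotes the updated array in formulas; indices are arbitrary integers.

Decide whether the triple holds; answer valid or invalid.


Working backward. After the program, mem[p] > 2 must hold.
Before acc := mem[2]: mem[p] > 2
Before mem[acc] := 3*acc: store(mem, acc, 3*acc)[p] > 2
Then branch requires (3*p ≥ 3*mem[2] + 2 → store(store(mem, 4, 3*s), 3*acc + 7, 9*acc + 21)[p] > 2) ∧ ((¬(3*p ≥ 3*mem[2] + 2)) → store(store(mem, 1, acc + 1), acc, 3*acc)[p] > 2); else branch requires store(mem, acc, 3*acc)[-6*acc + p - 26] > 2.
Before the if: ((2*p < -10 ∧ p ≤ 0) → ((3*p ≥ 3*mem[2] + 2 → store(store(mem, 4, 3*s), 3*acc + 7, 9*acc + 21)[p] > 2) ∧ ((¬(3*p ≥ 3*mem[2] + 2)) → store(store(mem, 1, acc + 1), acc, 3*acc)[p] > 2))) ∧ ((¬(2*p < -10 ∧ p ≤ 0)) → store(mem, acc, 3*acc)[-6*acc + p - 26] > 2)
The weakest precondition is ((2*p < -10 ∧ p ≤ 0) → ((3*p ≥ 3*mem[2] + 2 → store(store(mem, 4, 3*s), 3*acc + 7, 9*acc + 21)[p] > 2) ∧ ((¬(3*p ≥ 3*mem[2] + 2)) → store(store(mem, 1, acc + 1), acc, 3*acc)[p] > 2))) ∧ ((¬(2*p < -10 ∧ p ≤ 0)) → store(mem, acc, 3*acc)[-6*acc + p - 26] > 2).
Check whether ((2*p < -10 ∧ p ≤ 0) → ((3*p ≥ 3*mem[2] + 2 → store(store(mem, 4, 3*s), 3*acc + 7, 9*acc + 21)[p] > 2) ∧ ((¬(3*p ≥ 3*mem[2] + 2)) → store(store(mem, 1, acc + 1), acc, 3*acc)[p] > 4))) ∧ ((¬(2*p < -10 ∧ p ≤ 0)) → store(mem, acc, 3*acc)[-6*acc + p - 26] > 2) implies it.
Every state satisfying the precondition satisfies the weakest precondition: the implication holds.
Answer: valid


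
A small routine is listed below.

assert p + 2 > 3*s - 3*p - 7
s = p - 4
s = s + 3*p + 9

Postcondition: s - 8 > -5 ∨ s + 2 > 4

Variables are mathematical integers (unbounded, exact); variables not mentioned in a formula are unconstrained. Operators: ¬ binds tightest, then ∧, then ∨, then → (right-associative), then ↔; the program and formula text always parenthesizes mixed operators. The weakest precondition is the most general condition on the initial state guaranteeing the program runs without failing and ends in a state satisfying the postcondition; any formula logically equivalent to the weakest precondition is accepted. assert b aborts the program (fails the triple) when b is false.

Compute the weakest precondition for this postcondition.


Working backward. After the program, the postcondition s - 8 > -5 ∨ s + 2 > 4 must hold; in canonical form it is s > 3 ∨ s > 2.
Before s := s + 3*p + 9: 3*p + s > -6 ∨ 3*p + s > -7
Before s := p - 4: 4*p > -2 ∨ 4*p > -3
Before assert p + 2 > 3*s - 3*p - 7: 4*p > 3*s - 9 ∧ (4*p > -2 ∨ 4*p > -3)
Answer: WP = 4*p > 3*s - 9 ∧ (4*p > -2 ∨ 4*p > -3)


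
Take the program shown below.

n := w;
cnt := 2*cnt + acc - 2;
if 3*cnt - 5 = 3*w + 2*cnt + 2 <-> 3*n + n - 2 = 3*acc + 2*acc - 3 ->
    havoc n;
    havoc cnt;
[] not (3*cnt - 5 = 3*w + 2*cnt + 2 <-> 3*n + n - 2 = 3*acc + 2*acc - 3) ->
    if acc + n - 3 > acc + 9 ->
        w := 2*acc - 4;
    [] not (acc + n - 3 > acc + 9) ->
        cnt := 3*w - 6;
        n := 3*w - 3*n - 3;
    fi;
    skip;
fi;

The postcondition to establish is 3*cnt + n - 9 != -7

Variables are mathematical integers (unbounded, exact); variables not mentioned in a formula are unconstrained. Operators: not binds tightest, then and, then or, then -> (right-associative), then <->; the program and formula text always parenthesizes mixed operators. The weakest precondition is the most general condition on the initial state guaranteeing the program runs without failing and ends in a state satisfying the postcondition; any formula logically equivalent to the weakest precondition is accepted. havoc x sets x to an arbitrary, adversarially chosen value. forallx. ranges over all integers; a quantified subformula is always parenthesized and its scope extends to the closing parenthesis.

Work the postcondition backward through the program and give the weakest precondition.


Working backward. After the program, the postcondition 3*cnt + n - 9 != -7 must hold; in canonical form it is 3*cnt + n != 2.
Then branch requires forall n_1. (forall cnt_1. 3*cnt_1 + n_1 != 2); else branch requires (n > 12 -> 3*cnt + n != 2) and ((not (n > 12)) -> 12*w != 3*n + 23).
Before the if: ((cnt = 3*w + 7 <-> 4*n = 5*acc - 1) -> (forall n_1. (forall cnt_1. 3*cnt_1 + n_1 != 2))) and ((not (cnt = 3*w + 7 <-> 4*n = 5*acc - 1)) -> ((n > 12 -> 3*cnt + n != 2) and ((not (n > 12)) -> 12*w != 3*n + 23)))
Before cnt := 2*cnt + acc - 2: ((acc + 2*cnt = 3*w + 9 <-> 4*n = 5*acc - 1) -> (forall n_1. (forall cnt_1. 3*cnt_1 + n_1 != 2))) and ((not (acc + 2*cnt = 3*w + 9 <-> 4*n = 5*acc - 1)) -> ((n > 12 -> 3*acc + 6*cnt + n != 8) and ((not (n > 12)) -> 12*w != 3*n + 23)))
Before n := w: ((acc + 2*cnt = 3*w + 9 <-> 4*w = 5*acc - 1) -> (forall n_1. (forall cnt_1. 3*cnt_1 + n_1 != 2))) and ((not (acc + 2*cnt = 3*w + 9 <-> 4*w = 5*acc - 1)) -> ((w > 12 -> 3*acc + 6*cnt + w != 8) and ((not (w > 12)) -> 9*w != 23)))
Answer: WP = ((acc + 2*cnt = 3*w + 9 <-> 4*w = 5*acc - 1) -> (forall n_1. (forall cnt_1. 3*cnt_1 + n_1 != 2))) and ((not (acc + 2*cnt = 3*w + 9 <-> 4*w = 5*acc - 1)) -> ((w > 12 -> 3*acc + 6*cnt + w != 8) and ((not (w > 12)) -> 9*w != 23)))


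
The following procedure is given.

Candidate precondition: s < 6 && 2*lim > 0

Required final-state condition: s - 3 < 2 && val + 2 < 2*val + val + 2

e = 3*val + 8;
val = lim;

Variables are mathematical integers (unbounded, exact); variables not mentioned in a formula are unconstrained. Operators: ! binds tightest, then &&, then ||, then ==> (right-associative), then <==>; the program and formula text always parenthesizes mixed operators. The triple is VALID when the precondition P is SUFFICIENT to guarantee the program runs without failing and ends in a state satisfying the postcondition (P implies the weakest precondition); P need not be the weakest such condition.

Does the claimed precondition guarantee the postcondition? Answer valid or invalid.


Working backward. After the program, the postcondition s - 3 < 2 && val + 2 < 2*val + val + 2 must hold; in canonical form it is s < 5 && 2*val > 0.
Before val := lim: s < 5 && 2*lim > 0
Before e := 3*val + 8: s < 5 && 2*lim > 0
The weakest precondition is s < 5 && 2*lim > 0.
Check whether s < 6 && 2*lim > 0 implies it.
Countermodel: at the initial state lim = 1, s = 5, the precondition holds but the weakest precondition fails.
Answer: invalid


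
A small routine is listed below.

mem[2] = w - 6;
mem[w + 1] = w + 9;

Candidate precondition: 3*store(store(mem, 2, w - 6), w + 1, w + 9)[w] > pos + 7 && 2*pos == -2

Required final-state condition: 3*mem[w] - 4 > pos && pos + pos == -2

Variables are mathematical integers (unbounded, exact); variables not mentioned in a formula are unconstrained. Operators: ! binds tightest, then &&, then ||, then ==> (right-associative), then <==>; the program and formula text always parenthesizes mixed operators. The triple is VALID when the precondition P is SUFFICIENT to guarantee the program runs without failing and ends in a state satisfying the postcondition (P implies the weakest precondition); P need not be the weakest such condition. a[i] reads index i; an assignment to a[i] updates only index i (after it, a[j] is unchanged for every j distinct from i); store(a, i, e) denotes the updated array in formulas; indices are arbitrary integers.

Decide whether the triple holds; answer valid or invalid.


Working backward. After the program, the postcondition 3*mem[w] - 4 > pos && pos + pos == -2 must hold; in canonical form it is 3*mem[w] > pos + 4 && 2*pos == -2.
Before mem[w + 1] := w + 9: 3*store(mem, w + 1, w + 9)[w] > pos + 4 && 2*pos == -2
Before mem[2] := w - 6: 3*store(store(mem, 2, w - 6), w + 1, w + 9)[w] > pos + 4 && 2*pos == -2
The weakest precondition is 3*store(store(mem, 2, w - 6), w + 1, w + 9)[w] > pos + 4 && 2*pos == -2.
Check whether 3*store(store(mem, 2, w - 6), w + 1, w + 9)[w] > pos + 7 && 2*pos == -2 implies it.
Every state satisfying the precondition satisfies the weakest precondition: the implication holds.
Answer: valid


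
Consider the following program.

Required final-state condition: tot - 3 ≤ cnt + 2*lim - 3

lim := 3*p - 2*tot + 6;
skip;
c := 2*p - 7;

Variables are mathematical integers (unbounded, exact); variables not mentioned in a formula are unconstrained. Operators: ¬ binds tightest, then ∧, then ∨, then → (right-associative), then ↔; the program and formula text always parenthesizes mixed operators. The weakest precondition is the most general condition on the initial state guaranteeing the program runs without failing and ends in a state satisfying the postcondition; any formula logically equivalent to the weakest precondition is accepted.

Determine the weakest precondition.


Working backward. After the program, the postcondition tot - 3 ≤ cnt + 2*lim - 3 must hold; in canonical form it is tot ≤ cnt + 2*lim.
Before c := 2*p - 7: tot ≤ cnt + 2*lim
Before skip: tot ≤ cnt + 2*lim
Before lim := 3*p - 2*tot + 6: 5*tot ≤ cnt + 6*p + 12
Answer: WP = 5*tot ≤ cnt + 6*p + 12


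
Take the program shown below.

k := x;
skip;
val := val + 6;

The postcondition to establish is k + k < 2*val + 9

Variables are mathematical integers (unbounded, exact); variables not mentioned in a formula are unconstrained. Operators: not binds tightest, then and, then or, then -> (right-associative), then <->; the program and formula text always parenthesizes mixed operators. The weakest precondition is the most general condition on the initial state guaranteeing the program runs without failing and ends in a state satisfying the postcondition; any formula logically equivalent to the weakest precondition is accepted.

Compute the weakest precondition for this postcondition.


Working backward. After the program, the postcondition k + k < 2*val + 9 must hold; in canonical form it is 2*k < 2*val + 9.
Before val := val + 6: 2*k < 2*val + 21
Before skip: 2*k < 2*val + 21
Before k := x: 2*x < 2*val + 21
Answer: WP = 2*x < 2*val + 21


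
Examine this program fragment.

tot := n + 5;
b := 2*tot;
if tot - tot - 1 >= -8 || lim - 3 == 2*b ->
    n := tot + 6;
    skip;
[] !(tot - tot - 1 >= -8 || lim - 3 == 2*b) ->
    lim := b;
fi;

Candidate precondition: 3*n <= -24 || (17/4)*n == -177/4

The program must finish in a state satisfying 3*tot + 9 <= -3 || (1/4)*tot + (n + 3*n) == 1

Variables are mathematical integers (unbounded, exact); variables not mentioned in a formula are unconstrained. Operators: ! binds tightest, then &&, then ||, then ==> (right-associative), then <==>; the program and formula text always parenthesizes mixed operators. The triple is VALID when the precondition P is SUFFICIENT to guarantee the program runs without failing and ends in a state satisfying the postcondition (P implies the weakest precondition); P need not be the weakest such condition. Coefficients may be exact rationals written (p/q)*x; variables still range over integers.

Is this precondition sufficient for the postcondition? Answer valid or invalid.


Working backward. After the program, the postcondition 3*tot + 9 <= -3 || (1/4)*tot + (n + 3*n) == 1 must hold; in canonical form it is 3*tot <= -12 || 4*n + (1/4)*tot == 1.
Then branch requires 3*tot <= -12 || (17/4)*tot == -23; else branch requires 3*tot <= -12 || 4*n + (1/4)*tot == 1.
Before the if: 3*tot <= -12 || (17/4)*tot == -23
Before b := 2*tot: 3*tot <= -12 || (17/4)*tot == -23
Before tot := n + 5: 3*n <= -27 || (17/4)*n == -177/4
The weakest precondition is 3*n <= -27 || (17/4)*n == -177/4.
Check whether 3*n <= -24 || (17/4)*n == -177/4 implies it.
Countermodel: at the initial state n = -8, the precondition holds but the weakest precondition fails.
Answer: invalid


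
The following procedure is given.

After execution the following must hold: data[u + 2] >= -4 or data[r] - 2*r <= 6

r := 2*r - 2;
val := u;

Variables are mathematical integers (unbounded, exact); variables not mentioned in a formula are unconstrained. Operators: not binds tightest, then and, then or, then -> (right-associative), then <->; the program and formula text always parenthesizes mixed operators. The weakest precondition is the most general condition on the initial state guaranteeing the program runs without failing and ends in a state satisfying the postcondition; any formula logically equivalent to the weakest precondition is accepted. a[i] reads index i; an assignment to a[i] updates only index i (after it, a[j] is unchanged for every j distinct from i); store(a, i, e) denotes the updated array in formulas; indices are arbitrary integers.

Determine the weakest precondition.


Working backward. After the program, the postcondition data[u + 2] >= -4 or data[r] - 2*r <= 6 must hold; in canonical form it is data[u + 2] >= -4 or data[r] <= 2*r + 6.
Before val := u: data[u + 2] >= -4 or data[r] <= 2*r + 6
Before r := 2*r - 2: data[u + 2] >= -4 or data[2*r - 2] <= 4*r + 2
Answer: WP = data[u + 2] >= -4 or data[2*r - 2] <= 4*r + 2


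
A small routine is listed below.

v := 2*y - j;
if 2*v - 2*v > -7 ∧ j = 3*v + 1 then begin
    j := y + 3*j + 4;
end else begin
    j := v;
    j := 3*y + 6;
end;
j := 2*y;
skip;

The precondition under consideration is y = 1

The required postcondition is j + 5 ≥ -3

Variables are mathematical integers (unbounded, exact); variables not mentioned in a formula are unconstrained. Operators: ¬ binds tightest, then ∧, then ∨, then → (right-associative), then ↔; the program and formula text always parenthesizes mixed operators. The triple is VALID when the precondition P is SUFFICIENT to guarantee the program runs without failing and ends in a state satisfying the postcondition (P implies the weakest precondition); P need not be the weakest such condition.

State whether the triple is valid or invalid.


Working backward. After the program, the postcondition j + 5 ≥ -3 must hold; in canonical form it is j ≥ -8.
Before skip: j ≥ -8
Before j := 2*y: 2*y ≥ -8
Then branch requires 2*y ≥ -8; else branch requires 2*y ≥ -8.
Before the if: (j = 3*v + 1 → 2*y ≥ -8) ∧ ((¬(j = 3*v + 1)) → 2*y ≥ -8)
Before v := 2*y - j: (4*j = 6*y + 1 → 2*y ≥ -8) ∧ ((¬(4*j = 6*y + 1)) → 2*y ≥ -8)
The weakest precondition is (4*j = 6*y + 1 → 2*y ≥ -8) ∧ ((¬(4*j = 6*y + 1)) → 2*y ≥ -8).
Check whether y = 1 implies it.
Every state satisfying the precondition satisfies the weakest precondition: the implication holds.
Answer: valid


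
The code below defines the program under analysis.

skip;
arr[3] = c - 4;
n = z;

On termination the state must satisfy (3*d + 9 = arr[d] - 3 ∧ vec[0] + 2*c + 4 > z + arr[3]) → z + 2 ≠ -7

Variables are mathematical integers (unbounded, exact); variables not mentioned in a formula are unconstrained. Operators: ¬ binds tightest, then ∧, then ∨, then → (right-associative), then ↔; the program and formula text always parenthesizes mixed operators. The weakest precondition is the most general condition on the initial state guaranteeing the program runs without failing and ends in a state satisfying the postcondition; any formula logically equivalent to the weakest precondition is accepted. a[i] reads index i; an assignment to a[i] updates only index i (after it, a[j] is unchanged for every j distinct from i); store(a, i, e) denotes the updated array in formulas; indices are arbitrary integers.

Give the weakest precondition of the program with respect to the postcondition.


Working backward. After the program, the postcondition (3*d + 9 = arr[d] - 3 ∧ vec[0] + 2*c + 4 > z + arr[3]) → z + 2 ≠ -7 must hold; in canonical form it is (3*d = arr[d] - 12 ∧ vec[0] + 2*c > arr[3] + z - 4) → z ≠ -9.
Before n := z: (3*d = arr[d] - 12 ∧ vec[0] + 2*c > arr[3] + z - 4) → z ≠ -9
Before arr[3] := c - 4: (3*d = store(arr, 3, c - 4)[d] - 12 ∧ vec[0] + c > z - 8) → z ≠ -9
Before skip: (3*d = store(arr, 3, c - 4)[d] - 12 ∧ vec[0] + c > z - 8) → z ≠ -9
Answer: WP = (3*d = store(arr, 3, c - 4)[d] - 12 ∧ vec[0] + c > z - 8) → z ≠ -9


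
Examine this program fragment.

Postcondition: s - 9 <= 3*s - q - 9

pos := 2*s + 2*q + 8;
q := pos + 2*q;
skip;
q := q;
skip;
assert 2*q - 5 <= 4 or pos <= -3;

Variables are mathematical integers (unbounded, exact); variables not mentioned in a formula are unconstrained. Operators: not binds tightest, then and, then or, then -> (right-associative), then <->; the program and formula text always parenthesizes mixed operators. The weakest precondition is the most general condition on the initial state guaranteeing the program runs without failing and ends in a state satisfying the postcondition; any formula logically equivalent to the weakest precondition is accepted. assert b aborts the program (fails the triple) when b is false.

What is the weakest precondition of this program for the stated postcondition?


Working backward. After the program, the postcondition s - 9 <= 3*s - q - 9 must hold; in canonical form it is q <= 2*s.
Before assert 2*q - 5 <= 4 or pos <= -3: (2*q <= 9 or pos <= -3) and q <= 2*s
Before skip: (2*q <= 9 or pos <= -3) and q <= 2*s
Before q := q: (2*q <= 9 or pos <= -3) and q <= 2*s
Before skip: (2*q <= 9 or pos <= -3) and q <= 2*s
Before q := pos + 2*q: (2*pos + 4*q <= 9 or pos <= -3) and pos + 2*q <= 2*s
Before pos := 2*s + 2*q + 8: (8*q + 4*s <= -7 or 2*q + 2*s <= -11) and 4*q <= -8
Answer: WP = (8*q + 4*s <= -7 or 2*q + 2*s <= -11) and 4*q <= -8


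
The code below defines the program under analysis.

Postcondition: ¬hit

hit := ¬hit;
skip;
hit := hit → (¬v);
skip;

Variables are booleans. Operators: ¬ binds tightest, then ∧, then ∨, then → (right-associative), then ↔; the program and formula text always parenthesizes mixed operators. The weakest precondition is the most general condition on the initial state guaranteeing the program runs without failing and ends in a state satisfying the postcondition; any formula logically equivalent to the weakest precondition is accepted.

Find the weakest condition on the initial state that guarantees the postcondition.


Working backward. After the program, ¬hit must hold.
Before skip: ¬hit
Before hit := hit → (¬v): ¬(hit → (¬v))
Before skip: ¬(hit → (¬v))
Before hit := ¬hit: ¬((¬hit) → (¬v))
Answer: WP = ¬((¬hit) → (¬v))


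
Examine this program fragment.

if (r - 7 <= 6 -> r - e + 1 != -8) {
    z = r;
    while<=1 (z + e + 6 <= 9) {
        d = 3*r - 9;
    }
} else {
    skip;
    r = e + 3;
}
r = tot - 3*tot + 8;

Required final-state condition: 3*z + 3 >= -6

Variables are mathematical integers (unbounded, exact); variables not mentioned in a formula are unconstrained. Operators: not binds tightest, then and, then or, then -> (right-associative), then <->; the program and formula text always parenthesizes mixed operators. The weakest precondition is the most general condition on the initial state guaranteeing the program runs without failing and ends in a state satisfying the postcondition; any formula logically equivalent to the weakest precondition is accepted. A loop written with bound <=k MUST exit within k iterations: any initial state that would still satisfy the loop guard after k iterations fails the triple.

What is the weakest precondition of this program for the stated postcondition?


Working backward. After the program, the postcondition 3*z + 3 >= -6 must hold; in canonical form it is 3*z >= -9.
Before r := tot - 3*tot + 8: 3*z >= -9
Then branch requires (e + r <= 3 -> ((not (e + r <= 3)) and 3*r >= -9)) and ((not (e + r <= 3)) -> 3*r >= -9); else branch requires 3*z >= -9.
Before the if: ((r <= 13 -> r != e - 9) -> ((e + r <= 3 -> ((not (e + r <= 3)) and 3*r >= -9)) and ((not (e + r <= 3)) -> 3*r >= -9))) and ((not (r <= 13 -> r != e - 9)) -> 3*z >= -9)
Answer: WP = ((r <= 13 -> r != e - 9) -> ((e + r <= 3 -> ((not (e + r <= 3)) and 3*r >= -9)) and ((not (e + r <= 3)) -> 3*r >= -9))) and ((not (r <= 13 -> r != e - 9)) -> 3*z >= -9)


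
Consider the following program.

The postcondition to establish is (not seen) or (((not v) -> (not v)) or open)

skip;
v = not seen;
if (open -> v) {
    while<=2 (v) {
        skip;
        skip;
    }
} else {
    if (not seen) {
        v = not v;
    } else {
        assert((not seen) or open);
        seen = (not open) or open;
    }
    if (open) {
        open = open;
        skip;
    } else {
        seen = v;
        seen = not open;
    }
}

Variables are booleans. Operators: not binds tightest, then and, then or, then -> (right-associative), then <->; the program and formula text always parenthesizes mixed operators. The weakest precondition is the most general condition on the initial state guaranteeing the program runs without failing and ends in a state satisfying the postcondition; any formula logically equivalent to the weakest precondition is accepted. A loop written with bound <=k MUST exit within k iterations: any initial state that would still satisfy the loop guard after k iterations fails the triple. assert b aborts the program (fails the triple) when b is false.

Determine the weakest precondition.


Working backward. After the program, the postcondition (not seen) or (((not v) -> (not v)) or open) must hold; in canonical form it is true.
Then branch requires v -> (v -> (not v)); else branch requires seen -> ((not seen) or open).
Before the if: ((open -> v) -> (v -> (v -> (not v)))) and ((not (open -> v)) -> (seen -> ((not seen) or open)))
Before v := not seen: ((open -> (not seen)) -> ((not seen) -> ((not seen) -> seen))) and ((not (open -> (not seen))) -> (seen -> ((not seen) or open)))
Before skip: ((open -> (not seen)) -> ((not seen) -> ((not seen) -> seen))) and ((not (open -> (not seen))) -> (seen -> ((not seen) or open)))
Answer: WP = ((open -> (not seen)) -> ((not seen) -> ((not seen) -> seen))) and ((not (open -> (not seen))) -> (seen -> ((not seen) or open)))


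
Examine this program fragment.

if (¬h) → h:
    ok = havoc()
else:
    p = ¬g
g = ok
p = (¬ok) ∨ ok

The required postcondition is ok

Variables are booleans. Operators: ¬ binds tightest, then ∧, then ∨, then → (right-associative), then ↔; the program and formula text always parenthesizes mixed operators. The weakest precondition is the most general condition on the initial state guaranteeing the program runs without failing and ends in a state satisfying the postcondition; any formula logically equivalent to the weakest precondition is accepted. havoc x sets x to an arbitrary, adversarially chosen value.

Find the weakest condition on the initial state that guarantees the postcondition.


Working backward. After the program, ok must hold.
Before p := (¬ok) ∨ ok: ok
Before g := ok: ok
Then branch requires false; else branch requires ok.
Before the if: (¬((¬h) → h)) ∧ ((¬((¬h) → h)) → ok)
Answer: WP = (¬((¬h) → h)) ∧ ((¬((¬h) → h)) → ok)
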